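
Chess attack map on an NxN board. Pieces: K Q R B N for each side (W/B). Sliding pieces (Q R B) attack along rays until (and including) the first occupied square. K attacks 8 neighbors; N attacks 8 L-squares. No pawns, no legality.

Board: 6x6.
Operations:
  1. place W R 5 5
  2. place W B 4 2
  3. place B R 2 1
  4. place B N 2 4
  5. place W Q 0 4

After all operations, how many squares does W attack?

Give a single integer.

Op 1: place WR@(5,5)
Op 2: place WB@(4,2)
Op 3: place BR@(2,1)
Op 4: place BN@(2,4)
Op 5: place WQ@(0,4)
Per-piece attacks for W:
  WQ@(0,4): attacks (0,5) (0,3) (0,2) (0,1) (0,0) (1,4) (2,4) (1,5) (1,3) (2,2) (3,1) (4,0) [ray(1,0) blocked at (2,4)]
  WB@(4,2): attacks (5,3) (5,1) (3,3) (2,4) (3,1) (2,0) [ray(-1,1) blocked at (2,4)]
  WR@(5,5): attacks (5,4) (5,3) (5,2) (5,1) (5,0) (4,5) (3,5) (2,5) (1,5) (0,5)
Union (22 distinct): (0,0) (0,1) (0,2) (0,3) (0,5) (1,3) (1,4) (1,5) (2,0) (2,2) (2,4) (2,5) (3,1) (3,3) (3,5) (4,0) (4,5) (5,0) (5,1) (5,2) (5,3) (5,4)

Answer: 22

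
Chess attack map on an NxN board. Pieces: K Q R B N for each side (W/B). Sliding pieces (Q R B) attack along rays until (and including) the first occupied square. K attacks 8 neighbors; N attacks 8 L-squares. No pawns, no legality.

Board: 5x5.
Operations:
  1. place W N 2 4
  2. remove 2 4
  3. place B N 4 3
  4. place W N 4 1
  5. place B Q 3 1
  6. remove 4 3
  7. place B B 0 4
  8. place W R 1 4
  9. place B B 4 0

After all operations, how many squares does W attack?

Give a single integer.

Op 1: place WN@(2,4)
Op 2: remove (2,4)
Op 3: place BN@(4,3)
Op 4: place WN@(4,1)
Op 5: place BQ@(3,1)
Op 6: remove (4,3)
Op 7: place BB@(0,4)
Op 8: place WR@(1,4)
Op 9: place BB@(4,0)
Per-piece attacks for W:
  WR@(1,4): attacks (1,3) (1,2) (1,1) (1,0) (2,4) (3,4) (4,4) (0,4) [ray(-1,0) blocked at (0,4)]
  WN@(4,1): attacks (3,3) (2,2) (2,0)
Union (11 distinct): (0,4) (1,0) (1,1) (1,2) (1,3) (2,0) (2,2) (2,4) (3,3) (3,4) (4,4)

Answer: 11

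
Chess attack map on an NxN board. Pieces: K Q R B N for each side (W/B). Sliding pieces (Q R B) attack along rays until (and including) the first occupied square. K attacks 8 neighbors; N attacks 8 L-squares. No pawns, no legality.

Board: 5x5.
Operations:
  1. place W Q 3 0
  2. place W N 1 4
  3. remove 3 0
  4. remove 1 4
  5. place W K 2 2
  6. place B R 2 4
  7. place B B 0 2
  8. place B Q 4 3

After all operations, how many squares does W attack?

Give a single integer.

Answer: 8

Derivation:
Op 1: place WQ@(3,0)
Op 2: place WN@(1,4)
Op 3: remove (3,0)
Op 4: remove (1,4)
Op 5: place WK@(2,2)
Op 6: place BR@(2,4)
Op 7: place BB@(0,2)
Op 8: place BQ@(4,3)
Per-piece attacks for W:
  WK@(2,2): attacks (2,3) (2,1) (3,2) (1,2) (3,3) (3,1) (1,3) (1,1)
Union (8 distinct): (1,1) (1,2) (1,3) (2,1) (2,3) (3,1) (3,2) (3,3)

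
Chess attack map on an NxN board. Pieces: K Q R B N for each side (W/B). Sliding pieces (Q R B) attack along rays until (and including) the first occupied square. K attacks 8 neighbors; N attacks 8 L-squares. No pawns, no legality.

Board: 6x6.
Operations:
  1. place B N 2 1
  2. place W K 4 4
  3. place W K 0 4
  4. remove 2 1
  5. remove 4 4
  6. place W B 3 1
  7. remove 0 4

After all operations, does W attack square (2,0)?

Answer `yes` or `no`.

Op 1: place BN@(2,1)
Op 2: place WK@(4,4)
Op 3: place WK@(0,4)
Op 4: remove (2,1)
Op 5: remove (4,4)
Op 6: place WB@(3,1)
Op 7: remove (0,4)
Per-piece attacks for W:
  WB@(3,1): attacks (4,2) (5,3) (4,0) (2,2) (1,3) (0,4) (2,0)
W attacks (2,0): yes

Answer: yes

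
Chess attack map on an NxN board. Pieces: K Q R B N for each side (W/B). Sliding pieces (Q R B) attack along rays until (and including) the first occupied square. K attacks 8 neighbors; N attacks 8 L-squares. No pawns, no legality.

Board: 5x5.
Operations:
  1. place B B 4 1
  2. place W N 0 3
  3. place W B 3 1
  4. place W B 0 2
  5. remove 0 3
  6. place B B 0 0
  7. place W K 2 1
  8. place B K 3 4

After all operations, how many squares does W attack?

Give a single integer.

Answer: 13

Derivation:
Op 1: place BB@(4,1)
Op 2: place WN@(0,3)
Op 3: place WB@(3,1)
Op 4: place WB@(0,2)
Op 5: remove (0,3)
Op 6: place BB@(0,0)
Op 7: place WK@(2,1)
Op 8: place BK@(3,4)
Per-piece attacks for W:
  WB@(0,2): attacks (1,3) (2,4) (1,1) (2,0)
  WK@(2,1): attacks (2,2) (2,0) (3,1) (1,1) (3,2) (3,0) (1,2) (1,0)
  WB@(3,1): attacks (4,2) (4,0) (2,2) (1,3) (0,4) (2,0)
Union (13 distinct): (0,4) (1,0) (1,1) (1,2) (1,3) (2,0) (2,2) (2,4) (3,0) (3,1) (3,2) (4,0) (4,2)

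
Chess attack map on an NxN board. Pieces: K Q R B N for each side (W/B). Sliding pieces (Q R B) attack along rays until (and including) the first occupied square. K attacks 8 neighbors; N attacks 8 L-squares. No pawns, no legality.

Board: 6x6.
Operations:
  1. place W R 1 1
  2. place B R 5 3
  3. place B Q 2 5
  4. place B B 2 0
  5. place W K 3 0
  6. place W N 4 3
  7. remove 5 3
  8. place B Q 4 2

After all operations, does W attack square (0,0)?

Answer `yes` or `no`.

Op 1: place WR@(1,1)
Op 2: place BR@(5,3)
Op 3: place BQ@(2,5)
Op 4: place BB@(2,0)
Op 5: place WK@(3,0)
Op 6: place WN@(4,3)
Op 7: remove (5,3)
Op 8: place BQ@(4,2)
Per-piece attacks for W:
  WR@(1,1): attacks (1,2) (1,3) (1,4) (1,5) (1,0) (2,1) (3,1) (4,1) (5,1) (0,1)
  WK@(3,0): attacks (3,1) (4,0) (2,0) (4,1) (2,1)
  WN@(4,3): attacks (5,5) (3,5) (2,4) (5,1) (3,1) (2,2)
W attacks (0,0): no

Answer: no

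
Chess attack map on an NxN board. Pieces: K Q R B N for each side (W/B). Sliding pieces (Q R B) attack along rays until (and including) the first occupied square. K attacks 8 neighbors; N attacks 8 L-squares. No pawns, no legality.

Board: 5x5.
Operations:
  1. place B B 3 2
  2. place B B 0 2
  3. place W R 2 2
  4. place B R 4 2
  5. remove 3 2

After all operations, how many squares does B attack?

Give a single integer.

Answer: 10

Derivation:
Op 1: place BB@(3,2)
Op 2: place BB@(0,2)
Op 3: place WR@(2,2)
Op 4: place BR@(4,2)
Op 5: remove (3,2)
Per-piece attacks for B:
  BB@(0,2): attacks (1,3) (2,4) (1,1) (2,0)
  BR@(4,2): attacks (4,3) (4,4) (4,1) (4,0) (3,2) (2,2) [ray(-1,0) blocked at (2,2)]
Union (10 distinct): (1,1) (1,3) (2,0) (2,2) (2,4) (3,2) (4,0) (4,1) (4,3) (4,4)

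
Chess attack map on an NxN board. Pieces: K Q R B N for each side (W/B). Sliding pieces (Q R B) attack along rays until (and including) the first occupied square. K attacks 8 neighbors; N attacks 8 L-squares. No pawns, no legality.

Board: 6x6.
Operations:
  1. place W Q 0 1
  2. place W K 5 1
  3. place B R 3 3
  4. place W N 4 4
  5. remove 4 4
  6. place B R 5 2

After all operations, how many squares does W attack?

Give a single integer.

Answer: 19

Derivation:
Op 1: place WQ@(0,1)
Op 2: place WK@(5,1)
Op 3: place BR@(3,3)
Op 4: place WN@(4,4)
Op 5: remove (4,4)
Op 6: place BR@(5,2)
Per-piece attacks for W:
  WQ@(0,1): attacks (0,2) (0,3) (0,4) (0,5) (0,0) (1,1) (2,1) (3,1) (4,1) (5,1) (1,2) (2,3) (3,4) (4,5) (1,0) [ray(1,0) blocked at (5,1)]
  WK@(5,1): attacks (5,2) (5,0) (4,1) (4,2) (4,0)
Union (19 distinct): (0,0) (0,2) (0,3) (0,4) (0,5) (1,0) (1,1) (1,2) (2,1) (2,3) (3,1) (3,4) (4,0) (4,1) (4,2) (4,5) (5,0) (5,1) (5,2)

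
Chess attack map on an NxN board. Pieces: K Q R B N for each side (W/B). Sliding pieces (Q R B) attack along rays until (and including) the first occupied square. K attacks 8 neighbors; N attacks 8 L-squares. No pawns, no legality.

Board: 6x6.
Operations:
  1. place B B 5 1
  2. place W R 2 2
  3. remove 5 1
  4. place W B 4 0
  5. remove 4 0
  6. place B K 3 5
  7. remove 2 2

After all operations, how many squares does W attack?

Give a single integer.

Answer: 0

Derivation:
Op 1: place BB@(5,1)
Op 2: place WR@(2,2)
Op 3: remove (5,1)
Op 4: place WB@(4,0)
Op 5: remove (4,0)
Op 6: place BK@(3,5)
Op 7: remove (2,2)
Per-piece attacks for W:
Union (0 distinct): (none)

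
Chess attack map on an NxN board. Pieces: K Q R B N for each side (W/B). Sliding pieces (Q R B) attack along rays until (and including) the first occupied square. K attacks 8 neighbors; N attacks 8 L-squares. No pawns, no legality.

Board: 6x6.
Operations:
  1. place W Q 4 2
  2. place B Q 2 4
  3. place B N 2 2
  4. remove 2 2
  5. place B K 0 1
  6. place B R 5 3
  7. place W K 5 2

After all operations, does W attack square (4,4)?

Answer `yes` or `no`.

Op 1: place WQ@(4,2)
Op 2: place BQ@(2,4)
Op 3: place BN@(2,2)
Op 4: remove (2,2)
Op 5: place BK@(0,1)
Op 6: place BR@(5,3)
Op 7: place WK@(5,2)
Per-piece attacks for W:
  WQ@(4,2): attacks (4,3) (4,4) (4,5) (4,1) (4,0) (5,2) (3,2) (2,2) (1,2) (0,2) (5,3) (5,1) (3,3) (2,4) (3,1) (2,0) [ray(1,0) blocked at (5,2); ray(1,1) blocked at (5,3); ray(-1,1) blocked at (2,4)]
  WK@(5,2): attacks (5,3) (5,1) (4,2) (4,3) (4,1)
W attacks (4,4): yes

Answer: yes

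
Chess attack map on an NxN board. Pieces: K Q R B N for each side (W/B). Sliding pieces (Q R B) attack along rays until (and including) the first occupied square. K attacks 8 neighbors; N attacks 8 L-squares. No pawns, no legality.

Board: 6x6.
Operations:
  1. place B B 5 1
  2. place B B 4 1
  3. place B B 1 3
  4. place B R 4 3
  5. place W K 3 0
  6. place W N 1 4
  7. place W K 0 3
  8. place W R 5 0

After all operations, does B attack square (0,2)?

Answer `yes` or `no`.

Op 1: place BB@(5,1)
Op 2: place BB@(4,1)
Op 3: place BB@(1,3)
Op 4: place BR@(4,3)
Op 5: place WK@(3,0)
Op 6: place WN@(1,4)
Op 7: place WK@(0,3)
Op 8: place WR@(5,0)
Per-piece attacks for B:
  BB@(1,3): attacks (2,4) (3,5) (2,2) (3,1) (4,0) (0,4) (0,2)
  BB@(4,1): attacks (5,2) (5,0) (3,2) (2,3) (1,4) (3,0) [ray(1,-1) blocked at (5,0); ray(-1,1) blocked at (1,4); ray(-1,-1) blocked at (3,0)]
  BR@(4,3): attacks (4,4) (4,5) (4,2) (4,1) (5,3) (3,3) (2,3) (1,3) [ray(0,-1) blocked at (4,1); ray(-1,0) blocked at (1,3)]
  BB@(5,1): attacks (4,2) (3,3) (2,4) (1,5) (4,0)
B attacks (0,2): yes

Answer: yes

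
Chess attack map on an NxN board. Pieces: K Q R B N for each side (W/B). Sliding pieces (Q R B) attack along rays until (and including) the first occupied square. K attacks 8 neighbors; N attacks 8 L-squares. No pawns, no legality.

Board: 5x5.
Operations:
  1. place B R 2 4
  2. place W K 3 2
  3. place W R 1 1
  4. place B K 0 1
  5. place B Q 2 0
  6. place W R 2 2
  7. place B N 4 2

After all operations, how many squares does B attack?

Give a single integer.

Op 1: place BR@(2,4)
Op 2: place WK@(3,2)
Op 3: place WR@(1,1)
Op 4: place BK@(0,1)
Op 5: place BQ@(2,0)
Op 6: place WR@(2,2)
Op 7: place BN@(4,2)
Per-piece attacks for B:
  BK@(0,1): attacks (0,2) (0,0) (1,1) (1,2) (1,0)
  BQ@(2,0): attacks (2,1) (2,2) (3,0) (4,0) (1,0) (0,0) (3,1) (4,2) (1,1) [ray(0,1) blocked at (2,2); ray(1,1) blocked at (4,2); ray(-1,1) blocked at (1,1)]
  BR@(2,4): attacks (2,3) (2,2) (3,4) (4,4) (1,4) (0,4) [ray(0,-1) blocked at (2,2)]
  BN@(4,2): attacks (3,4) (2,3) (3,0) (2,1)
Union (16 distinct): (0,0) (0,2) (0,4) (1,0) (1,1) (1,2) (1,4) (2,1) (2,2) (2,3) (3,0) (3,1) (3,4) (4,0) (4,2) (4,4)

Answer: 16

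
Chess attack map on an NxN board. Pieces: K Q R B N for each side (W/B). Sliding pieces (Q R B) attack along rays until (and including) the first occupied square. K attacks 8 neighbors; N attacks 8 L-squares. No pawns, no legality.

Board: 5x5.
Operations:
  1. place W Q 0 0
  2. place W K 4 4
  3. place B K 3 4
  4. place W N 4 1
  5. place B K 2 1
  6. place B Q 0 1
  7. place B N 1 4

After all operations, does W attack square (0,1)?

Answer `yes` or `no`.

Answer: yes

Derivation:
Op 1: place WQ@(0,0)
Op 2: place WK@(4,4)
Op 3: place BK@(3,4)
Op 4: place WN@(4,1)
Op 5: place BK@(2,1)
Op 6: place BQ@(0,1)
Op 7: place BN@(1,4)
Per-piece attacks for W:
  WQ@(0,0): attacks (0,1) (1,0) (2,0) (3,0) (4,0) (1,1) (2,2) (3,3) (4,4) [ray(0,1) blocked at (0,1); ray(1,1) blocked at (4,4)]
  WN@(4,1): attacks (3,3) (2,2) (2,0)
  WK@(4,4): attacks (4,3) (3,4) (3,3)
W attacks (0,1): yes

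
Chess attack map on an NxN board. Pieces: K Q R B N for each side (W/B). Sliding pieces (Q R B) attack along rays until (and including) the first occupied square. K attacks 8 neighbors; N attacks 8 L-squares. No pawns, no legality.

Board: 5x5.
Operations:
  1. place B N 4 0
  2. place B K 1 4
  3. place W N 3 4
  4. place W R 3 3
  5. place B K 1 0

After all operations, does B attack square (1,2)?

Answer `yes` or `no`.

Answer: no

Derivation:
Op 1: place BN@(4,0)
Op 2: place BK@(1,4)
Op 3: place WN@(3,4)
Op 4: place WR@(3,3)
Op 5: place BK@(1,0)
Per-piece attacks for B:
  BK@(1,0): attacks (1,1) (2,0) (0,0) (2,1) (0,1)
  BK@(1,4): attacks (1,3) (2,4) (0,4) (2,3) (0,3)
  BN@(4,0): attacks (3,2) (2,1)
B attacks (1,2): no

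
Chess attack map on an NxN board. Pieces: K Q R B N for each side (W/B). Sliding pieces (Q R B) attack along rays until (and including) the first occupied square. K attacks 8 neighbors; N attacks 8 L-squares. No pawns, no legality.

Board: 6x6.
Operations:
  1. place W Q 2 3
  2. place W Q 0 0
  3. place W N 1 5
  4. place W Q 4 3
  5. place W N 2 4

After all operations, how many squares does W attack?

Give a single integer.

Answer: 31

Derivation:
Op 1: place WQ@(2,3)
Op 2: place WQ@(0,0)
Op 3: place WN@(1,5)
Op 4: place WQ@(4,3)
Op 5: place WN@(2,4)
Per-piece attacks for W:
  WQ@(0,0): attacks (0,1) (0,2) (0,3) (0,4) (0,5) (1,0) (2,0) (3,0) (4,0) (5,0) (1,1) (2,2) (3,3) (4,4) (5,5)
  WN@(1,5): attacks (2,3) (3,4) (0,3)
  WQ@(2,3): attacks (2,4) (2,2) (2,1) (2,0) (3,3) (4,3) (1,3) (0,3) (3,4) (4,5) (3,2) (4,1) (5,0) (1,4) (0,5) (1,2) (0,1) [ray(0,1) blocked at (2,4); ray(1,0) blocked at (4,3)]
  WN@(2,4): attacks (4,5) (0,5) (3,2) (4,3) (1,2) (0,3)
  WQ@(4,3): attacks (4,4) (4,5) (4,2) (4,1) (4,0) (5,3) (3,3) (2,3) (5,4) (5,2) (3,4) (2,5) (3,2) (2,1) (1,0) [ray(-1,0) blocked at (2,3)]
Union (31 distinct): (0,1) (0,2) (0,3) (0,4) (0,5) (1,0) (1,1) (1,2) (1,3) (1,4) (2,0) (2,1) (2,2) (2,3) (2,4) (2,5) (3,0) (3,2) (3,3) (3,4) (4,0) (4,1) (4,2) (4,3) (4,4) (4,5) (5,0) (5,2) (5,3) (5,4) (5,5)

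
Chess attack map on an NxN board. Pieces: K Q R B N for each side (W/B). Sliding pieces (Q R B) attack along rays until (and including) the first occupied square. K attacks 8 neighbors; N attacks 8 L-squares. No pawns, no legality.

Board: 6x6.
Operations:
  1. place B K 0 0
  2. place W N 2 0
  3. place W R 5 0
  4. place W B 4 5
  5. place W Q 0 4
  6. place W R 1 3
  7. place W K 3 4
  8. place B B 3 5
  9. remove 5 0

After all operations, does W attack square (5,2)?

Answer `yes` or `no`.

Op 1: place BK@(0,0)
Op 2: place WN@(2,0)
Op 3: place WR@(5,0)
Op 4: place WB@(4,5)
Op 5: place WQ@(0,4)
Op 6: place WR@(1,3)
Op 7: place WK@(3,4)
Op 8: place BB@(3,5)
Op 9: remove (5,0)
Per-piece attacks for W:
  WQ@(0,4): attacks (0,5) (0,3) (0,2) (0,1) (0,0) (1,4) (2,4) (3,4) (1,5) (1,3) [ray(0,-1) blocked at (0,0); ray(1,0) blocked at (3,4); ray(1,-1) blocked at (1,3)]
  WR@(1,3): attacks (1,4) (1,5) (1,2) (1,1) (1,0) (2,3) (3,3) (4,3) (5,3) (0,3)
  WN@(2,0): attacks (3,2) (4,1) (1,2) (0,1)
  WK@(3,4): attacks (3,5) (3,3) (4,4) (2,4) (4,5) (4,3) (2,5) (2,3)
  WB@(4,5): attacks (5,4) (3,4) [ray(-1,-1) blocked at (3,4)]
W attacks (5,2): no

Answer: no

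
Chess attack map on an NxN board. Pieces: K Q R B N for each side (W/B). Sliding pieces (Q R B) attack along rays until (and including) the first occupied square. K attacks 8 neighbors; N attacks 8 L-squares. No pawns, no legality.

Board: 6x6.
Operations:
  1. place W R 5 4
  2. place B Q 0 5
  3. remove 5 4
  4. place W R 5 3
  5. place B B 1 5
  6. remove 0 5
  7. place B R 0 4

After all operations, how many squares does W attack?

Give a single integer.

Op 1: place WR@(5,4)
Op 2: place BQ@(0,5)
Op 3: remove (5,4)
Op 4: place WR@(5,3)
Op 5: place BB@(1,5)
Op 6: remove (0,5)
Op 7: place BR@(0,4)
Per-piece attacks for W:
  WR@(5,3): attacks (5,4) (5,5) (5,2) (5,1) (5,0) (4,3) (3,3) (2,3) (1,3) (0,3)
Union (10 distinct): (0,3) (1,3) (2,3) (3,3) (4,3) (5,0) (5,1) (5,2) (5,4) (5,5)

Answer: 10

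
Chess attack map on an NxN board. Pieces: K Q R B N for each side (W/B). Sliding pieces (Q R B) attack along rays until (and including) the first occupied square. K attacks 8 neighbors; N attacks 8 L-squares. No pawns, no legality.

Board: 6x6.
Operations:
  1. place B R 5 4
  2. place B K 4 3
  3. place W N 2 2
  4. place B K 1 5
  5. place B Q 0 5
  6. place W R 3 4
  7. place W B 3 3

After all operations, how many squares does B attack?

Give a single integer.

Answer: 23

Derivation:
Op 1: place BR@(5,4)
Op 2: place BK@(4,3)
Op 3: place WN@(2,2)
Op 4: place BK@(1,5)
Op 5: place BQ@(0,5)
Op 6: place WR@(3,4)
Op 7: place WB@(3,3)
Per-piece attacks for B:
  BQ@(0,5): attacks (0,4) (0,3) (0,2) (0,1) (0,0) (1,5) (1,4) (2,3) (3,2) (4,1) (5,0) [ray(1,0) blocked at (1,5)]
  BK@(1,5): attacks (1,4) (2,5) (0,5) (2,4) (0,4)
  BK@(4,3): attacks (4,4) (4,2) (5,3) (3,3) (5,4) (5,2) (3,4) (3,2)
  BR@(5,4): attacks (5,5) (5,3) (5,2) (5,1) (5,0) (4,4) (3,4) [ray(-1,0) blocked at (3,4)]
Union (23 distinct): (0,0) (0,1) (0,2) (0,3) (0,4) (0,5) (1,4) (1,5) (2,3) (2,4) (2,5) (3,2) (3,3) (3,4) (4,1) (4,2) (4,4) (5,0) (5,1) (5,2) (5,3) (5,4) (5,5)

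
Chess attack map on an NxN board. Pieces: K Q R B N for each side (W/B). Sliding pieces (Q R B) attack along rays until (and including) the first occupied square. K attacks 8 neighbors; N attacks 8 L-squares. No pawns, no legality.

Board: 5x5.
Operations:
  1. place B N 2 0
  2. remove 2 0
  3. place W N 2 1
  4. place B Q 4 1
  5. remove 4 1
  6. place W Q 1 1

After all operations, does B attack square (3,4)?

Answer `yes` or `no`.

Op 1: place BN@(2,0)
Op 2: remove (2,0)
Op 3: place WN@(2,1)
Op 4: place BQ@(4,1)
Op 5: remove (4,1)
Op 6: place WQ@(1,1)
Per-piece attacks for B:
B attacks (3,4): no

Answer: no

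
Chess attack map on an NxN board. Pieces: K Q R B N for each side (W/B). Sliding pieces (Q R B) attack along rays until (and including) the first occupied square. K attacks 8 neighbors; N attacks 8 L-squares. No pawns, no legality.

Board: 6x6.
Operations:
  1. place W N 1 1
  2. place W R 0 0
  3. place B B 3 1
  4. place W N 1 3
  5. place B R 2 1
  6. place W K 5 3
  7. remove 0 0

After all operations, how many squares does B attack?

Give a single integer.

Op 1: place WN@(1,1)
Op 2: place WR@(0,0)
Op 3: place BB@(3,1)
Op 4: place WN@(1,3)
Op 5: place BR@(2,1)
Op 6: place WK@(5,3)
Op 7: remove (0,0)
Per-piece attacks for B:
  BR@(2,1): attacks (2,2) (2,3) (2,4) (2,5) (2,0) (3,1) (1,1) [ray(1,0) blocked at (3,1); ray(-1,0) blocked at (1,1)]
  BB@(3,1): attacks (4,2) (5,3) (4,0) (2,2) (1,3) (2,0) [ray(1,1) blocked at (5,3); ray(-1,1) blocked at (1,3)]
Union (11 distinct): (1,1) (1,3) (2,0) (2,2) (2,3) (2,4) (2,5) (3,1) (4,0) (4,2) (5,3)

Answer: 11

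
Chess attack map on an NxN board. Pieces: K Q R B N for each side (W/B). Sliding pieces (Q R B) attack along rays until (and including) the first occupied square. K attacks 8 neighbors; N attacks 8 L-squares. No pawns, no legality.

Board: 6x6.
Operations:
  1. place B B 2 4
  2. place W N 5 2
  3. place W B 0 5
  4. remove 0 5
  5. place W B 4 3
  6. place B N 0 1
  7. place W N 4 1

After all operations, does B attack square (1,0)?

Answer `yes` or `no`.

Op 1: place BB@(2,4)
Op 2: place WN@(5,2)
Op 3: place WB@(0,5)
Op 4: remove (0,5)
Op 5: place WB@(4,3)
Op 6: place BN@(0,1)
Op 7: place WN@(4,1)
Per-piece attacks for B:
  BN@(0,1): attacks (1,3) (2,2) (2,0)
  BB@(2,4): attacks (3,5) (3,3) (4,2) (5,1) (1,5) (1,3) (0,2)
B attacks (1,0): no

Answer: no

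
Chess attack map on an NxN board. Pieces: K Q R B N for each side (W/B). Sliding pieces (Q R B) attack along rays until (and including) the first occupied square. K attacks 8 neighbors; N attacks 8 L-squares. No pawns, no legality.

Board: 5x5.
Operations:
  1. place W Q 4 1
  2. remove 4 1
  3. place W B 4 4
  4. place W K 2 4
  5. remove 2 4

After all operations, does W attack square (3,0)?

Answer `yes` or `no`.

Answer: no

Derivation:
Op 1: place WQ@(4,1)
Op 2: remove (4,1)
Op 3: place WB@(4,4)
Op 4: place WK@(2,4)
Op 5: remove (2,4)
Per-piece attacks for W:
  WB@(4,4): attacks (3,3) (2,2) (1,1) (0,0)
W attacks (3,0): no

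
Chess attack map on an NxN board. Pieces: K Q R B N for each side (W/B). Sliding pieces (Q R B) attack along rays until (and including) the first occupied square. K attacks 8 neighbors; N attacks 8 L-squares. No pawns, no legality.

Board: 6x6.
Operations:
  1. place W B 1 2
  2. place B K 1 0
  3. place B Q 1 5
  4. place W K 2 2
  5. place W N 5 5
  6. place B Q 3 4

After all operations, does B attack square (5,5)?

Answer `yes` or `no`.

Answer: yes

Derivation:
Op 1: place WB@(1,2)
Op 2: place BK@(1,0)
Op 3: place BQ@(1,5)
Op 4: place WK@(2,2)
Op 5: place WN@(5,5)
Op 6: place BQ@(3,4)
Per-piece attacks for B:
  BK@(1,0): attacks (1,1) (2,0) (0,0) (2,1) (0,1)
  BQ@(1,5): attacks (1,4) (1,3) (1,2) (2,5) (3,5) (4,5) (5,5) (0,5) (2,4) (3,3) (4,2) (5,1) (0,4) [ray(0,-1) blocked at (1,2); ray(1,0) blocked at (5,5)]
  BQ@(3,4): attacks (3,5) (3,3) (3,2) (3,1) (3,0) (4,4) (5,4) (2,4) (1,4) (0,4) (4,5) (4,3) (5,2) (2,5) (2,3) (1,2) [ray(-1,-1) blocked at (1,2)]
B attacks (5,5): yes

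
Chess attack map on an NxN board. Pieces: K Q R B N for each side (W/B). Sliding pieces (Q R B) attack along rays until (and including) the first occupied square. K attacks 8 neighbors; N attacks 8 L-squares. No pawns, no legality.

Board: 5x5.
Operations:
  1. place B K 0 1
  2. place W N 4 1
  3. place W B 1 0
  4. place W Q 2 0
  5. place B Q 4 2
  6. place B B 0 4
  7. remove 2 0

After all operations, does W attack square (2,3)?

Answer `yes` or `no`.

Answer: no

Derivation:
Op 1: place BK@(0,1)
Op 2: place WN@(4,1)
Op 3: place WB@(1,0)
Op 4: place WQ@(2,0)
Op 5: place BQ@(4,2)
Op 6: place BB@(0,4)
Op 7: remove (2,0)
Per-piece attacks for W:
  WB@(1,0): attacks (2,1) (3,2) (4,3) (0,1) [ray(-1,1) blocked at (0,1)]
  WN@(4,1): attacks (3,3) (2,2) (2,0)
W attacks (2,3): no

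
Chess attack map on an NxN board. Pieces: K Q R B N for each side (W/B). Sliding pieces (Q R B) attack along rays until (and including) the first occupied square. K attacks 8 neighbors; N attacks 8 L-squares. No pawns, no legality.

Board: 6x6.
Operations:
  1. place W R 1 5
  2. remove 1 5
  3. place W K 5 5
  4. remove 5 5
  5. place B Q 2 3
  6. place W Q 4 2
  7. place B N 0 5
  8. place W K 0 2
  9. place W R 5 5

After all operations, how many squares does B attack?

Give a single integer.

Answer: 19

Derivation:
Op 1: place WR@(1,5)
Op 2: remove (1,5)
Op 3: place WK@(5,5)
Op 4: remove (5,5)
Op 5: place BQ@(2,3)
Op 6: place WQ@(4,2)
Op 7: place BN@(0,5)
Op 8: place WK@(0,2)
Op 9: place WR@(5,5)
Per-piece attacks for B:
  BN@(0,5): attacks (1,3) (2,4)
  BQ@(2,3): attacks (2,4) (2,5) (2,2) (2,1) (2,0) (3,3) (4,3) (5,3) (1,3) (0,3) (3,4) (4,5) (3,2) (4,1) (5,0) (1,4) (0,5) (1,2) (0,1) [ray(-1,1) blocked at (0,5)]
Union (19 distinct): (0,1) (0,3) (0,5) (1,2) (1,3) (1,4) (2,0) (2,1) (2,2) (2,4) (2,5) (3,2) (3,3) (3,4) (4,1) (4,3) (4,5) (5,0) (5,3)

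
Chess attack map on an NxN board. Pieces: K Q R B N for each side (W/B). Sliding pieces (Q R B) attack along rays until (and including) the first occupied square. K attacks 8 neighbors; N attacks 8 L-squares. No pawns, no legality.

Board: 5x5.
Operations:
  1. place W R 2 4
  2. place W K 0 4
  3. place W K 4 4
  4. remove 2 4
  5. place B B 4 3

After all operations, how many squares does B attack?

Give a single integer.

Answer: 4

Derivation:
Op 1: place WR@(2,4)
Op 2: place WK@(0,4)
Op 3: place WK@(4,4)
Op 4: remove (2,4)
Op 5: place BB@(4,3)
Per-piece attacks for B:
  BB@(4,3): attacks (3,4) (3,2) (2,1) (1,0)
Union (4 distinct): (1,0) (2,1) (3,2) (3,4)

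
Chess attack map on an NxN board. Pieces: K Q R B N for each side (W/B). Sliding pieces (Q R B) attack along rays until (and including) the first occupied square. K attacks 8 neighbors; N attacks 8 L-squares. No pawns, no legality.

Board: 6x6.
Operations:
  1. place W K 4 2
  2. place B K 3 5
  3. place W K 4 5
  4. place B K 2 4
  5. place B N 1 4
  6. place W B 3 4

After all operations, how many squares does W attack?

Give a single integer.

Answer: 18

Derivation:
Op 1: place WK@(4,2)
Op 2: place BK@(3,5)
Op 3: place WK@(4,5)
Op 4: place BK@(2,4)
Op 5: place BN@(1,4)
Op 6: place WB@(3,4)
Per-piece attacks for W:
  WB@(3,4): attacks (4,5) (4,3) (5,2) (2,5) (2,3) (1,2) (0,1) [ray(1,1) blocked at (4,5)]
  WK@(4,2): attacks (4,3) (4,1) (5,2) (3,2) (5,3) (5,1) (3,3) (3,1)
  WK@(4,5): attacks (4,4) (5,5) (3,5) (5,4) (3,4)
Union (18 distinct): (0,1) (1,2) (2,3) (2,5) (3,1) (3,2) (3,3) (3,4) (3,5) (4,1) (4,3) (4,4) (4,5) (5,1) (5,2) (5,3) (5,4) (5,5)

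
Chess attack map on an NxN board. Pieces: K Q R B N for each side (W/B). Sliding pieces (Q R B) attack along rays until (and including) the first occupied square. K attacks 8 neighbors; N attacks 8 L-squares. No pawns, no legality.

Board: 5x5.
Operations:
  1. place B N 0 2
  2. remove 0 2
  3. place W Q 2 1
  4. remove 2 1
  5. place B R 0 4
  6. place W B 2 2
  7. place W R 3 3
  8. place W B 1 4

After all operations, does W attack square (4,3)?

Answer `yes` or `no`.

Answer: yes

Derivation:
Op 1: place BN@(0,2)
Op 2: remove (0,2)
Op 3: place WQ@(2,1)
Op 4: remove (2,1)
Op 5: place BR@(0,4)
Op 6: place WB@(2,2)
Op 7: place WR@(3,3)
Op 8: place WB@(1,4)
Per-piece attacks for W:
  WB@(1,4): attacks (2,3) (3,2) (4,1) (0,3)
  WB@(2,2): attacks (3,3) (3,1) (4,0) (1,3) (0,4) (1,1) (0,0) [ray(1,1) blocked at (3,3); ray(-1,1) blocked at (0,4)]
  WR@(3,3): attacks (3,4) (3,2) (3,1) (3,0) (4,3) (2,3) (1,3) (0,3)
W attacks (4,3): yes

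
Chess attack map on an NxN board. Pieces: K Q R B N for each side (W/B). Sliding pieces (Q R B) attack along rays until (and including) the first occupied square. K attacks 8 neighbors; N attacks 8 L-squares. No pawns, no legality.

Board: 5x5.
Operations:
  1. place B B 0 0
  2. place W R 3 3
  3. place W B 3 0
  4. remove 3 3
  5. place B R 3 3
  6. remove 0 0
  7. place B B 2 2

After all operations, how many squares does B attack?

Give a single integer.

Answer: 13

Derivation:
Op 1: place BB@(0,0)
Op 2: place WR@(3,3)
Op 3: place WB@(3,0)
Op 4: remove (3,3)
Op 5: place BR@(3,3)
Op 6: remove (0,0)
Op 7: place BB@(2,2)
Per-piece attacks for B:
  BB@(2,2): attacks (3,3) (3,1) (4,0) (1,3) (0,4) (1,1) (0,0) [ray(1,1) blocked at (3,3)]
  BR@(3,3): attacks (3,4) (3,2) (3,1) (3,0) (4,3) (2,3) (1,3) (0,3) [ray(0,-1) blocked at (3,0)]
Union (13 distinct): (0,0) (0,3) (0,4) (1,1) (1,3) (2,3) (3,0) (3,1) (3,2) (3,3) (3,4) (4,0) (4,3)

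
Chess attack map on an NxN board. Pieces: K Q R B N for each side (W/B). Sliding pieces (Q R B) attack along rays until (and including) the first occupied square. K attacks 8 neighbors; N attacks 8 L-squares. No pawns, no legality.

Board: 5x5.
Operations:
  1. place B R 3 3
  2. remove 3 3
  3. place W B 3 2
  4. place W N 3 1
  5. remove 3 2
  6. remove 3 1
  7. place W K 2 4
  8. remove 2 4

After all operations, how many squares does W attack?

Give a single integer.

Answer: 0

Derivation:
Op 1: place BR@(3,3)
Op 2: remove (3,3)
Op 3: place WB@(3,2)
Op 4: place WN@(3,1)
Op 5: remove (3,2)
Op 6: remove (3,1)
Op 7: place WK@(2,4)
Op 8: remove (2,4)
Per-piece attacks for W:
Union (0 distinct): (none)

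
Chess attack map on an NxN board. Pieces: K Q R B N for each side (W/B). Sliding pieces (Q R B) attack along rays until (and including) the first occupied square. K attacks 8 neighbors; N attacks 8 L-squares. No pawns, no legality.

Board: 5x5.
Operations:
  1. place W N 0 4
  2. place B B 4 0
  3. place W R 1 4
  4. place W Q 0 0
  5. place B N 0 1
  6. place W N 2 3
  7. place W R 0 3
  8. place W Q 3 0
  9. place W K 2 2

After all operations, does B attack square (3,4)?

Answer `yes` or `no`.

Op 1: place WN@(0,4)
Op 2: place BB@(4,0)
Op 3: place WR@(1,4)
Op 4: place WQ@(0,0)
Op 5: place BN@(0,1)
Op 6: place WN@(2,3)
Op 7: place WR@(0,3)
Op 8: place WQ@(3,0)
Op 9: place WK@(2,2)
Per-piece attacks for B:
  BN@(0,1): attacks (1,3) (2,2) (2,0)
  BB@(4,0): attacks (3,1) (2,2) [ray(-1,1) blocked at (2,2)]
B attacks (3,4): no

Answer: no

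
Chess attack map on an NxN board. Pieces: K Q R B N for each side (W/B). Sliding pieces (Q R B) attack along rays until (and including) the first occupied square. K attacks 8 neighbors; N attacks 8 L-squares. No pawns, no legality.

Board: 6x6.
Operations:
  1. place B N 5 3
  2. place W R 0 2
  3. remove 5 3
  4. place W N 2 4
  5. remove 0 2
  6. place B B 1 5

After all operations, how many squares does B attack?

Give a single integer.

Answer: 2

Derivation:
Op 1: place BN@(5,3)
Op 2: place WR@(0,2)
Op 3: remove (5,3)
Op 4: place WN@(2,4)
Op 5: remove (0,2)
Op 6: place BB@(1,5)
Per-piece attacks for B:
  BB@(1,5): attacks (2,4) (0,4) [ray(1,-1) blocked at (2,4)]
Union (2 distinct): (0,4) (2,4)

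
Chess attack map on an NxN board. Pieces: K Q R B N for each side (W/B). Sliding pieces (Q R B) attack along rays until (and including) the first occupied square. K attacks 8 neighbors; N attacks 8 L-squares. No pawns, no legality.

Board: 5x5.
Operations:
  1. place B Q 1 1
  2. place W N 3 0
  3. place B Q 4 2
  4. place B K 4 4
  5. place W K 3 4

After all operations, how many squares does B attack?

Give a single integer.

Answer: 19

Derivation:
Op 1: place BQ@(1,1)
Op 2: place WN@(3,0)
Op 3: place BQ@(4,2)
Op 4: place BK@(4,4)
Op 5: place WK@(3,4)
Per-piece attacks for B:
  BQ@(1,1): attacks (1,2) (1,3) (1,4) (1,0) (2,1) (3,1) (4,1) (0,1) (2,2) (3,3) (4,4) (2,0) (0,2) (0,0) [ray(1,1) blocked at (4,4)]
  BQ@(4,2): attacks (4,3) (4,4) (4,1) (4,0) (3,2) (2,2) (1,2) (0,2) (3,3) (2,4) (3,1) (2,0) [ray(0,1) blocked at (4,4)]
  BK@(4,4): attacks (4,3) (3,4) (3,3)
Union (19 distinct): (0,0) (0,1) (0,2) (1,0) (1,2) (1,3) (1,4) (2,0) (2,1) (2,2) (2,4) (3,1) (3,2) (3,3) (3,4) (4,0) (4,1) (4,3) (4,4)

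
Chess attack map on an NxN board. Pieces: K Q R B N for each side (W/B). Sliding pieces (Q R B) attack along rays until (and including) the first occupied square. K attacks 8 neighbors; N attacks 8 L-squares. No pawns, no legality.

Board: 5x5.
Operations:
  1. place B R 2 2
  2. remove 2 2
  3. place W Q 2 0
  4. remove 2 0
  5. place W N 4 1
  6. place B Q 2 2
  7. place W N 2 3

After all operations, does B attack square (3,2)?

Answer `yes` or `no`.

Answer: yes

Derivation:
Op 1: place BR@(2,2)
Op 2: remove (2,2)
Op 3: place WQ@(2,0)
Op 4: remove (2,0)
Op 5: place WN@(4,1)
Op 6: place BQ@(2,2)
Op 7: place WN@(2,3)
Per-piece attacks for B:
  BQ@(2,2): attacks (2,3) (2,1) (2,0) (3,2) (4,2) (1,2) (0,2) (3,3) (4,4) (3,1) (4,0) (1,3) (0,4) (1,1) (0,0) [ray(0,1) blocked at (2,3)]
B attacks (3,2): yes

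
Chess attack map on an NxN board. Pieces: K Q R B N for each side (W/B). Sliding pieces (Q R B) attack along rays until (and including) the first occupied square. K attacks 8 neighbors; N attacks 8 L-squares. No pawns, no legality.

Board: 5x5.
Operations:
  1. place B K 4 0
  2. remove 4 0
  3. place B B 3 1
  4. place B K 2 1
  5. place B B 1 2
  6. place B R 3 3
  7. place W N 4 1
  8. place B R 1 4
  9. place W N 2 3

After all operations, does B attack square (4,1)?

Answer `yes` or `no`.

Op 1: place BK@(4,0)
Op 2: remove (4,0)
Op 3: place BB@(3,1)
Op 4: place BK@(2,1)
Op 5: place BB@(1,2)
Op 6: place BR@(3,3)
Op 7: place WN@(4,1)
Op 8: place BR@(1,4)
Op 9: place WN@(2,3)
Per-piece attacks for B:
  BB@(1,2): attacks (2,3) (2,1) (0,3) (0,1) [ray(1,1) blocked at (2,3); ray(1,-1) blocked at (2,1)]
  BR@(1,4): attacks (1,3) (1,2) (2,4) (3,4) (4,4) (0,4) [ray(0,-1) blocked at (1,2)]
  BK@(2,1): attacks (2,2) (2,0) (3,1) (1,1) (3,2) (3,0) (1,2) (1,0)
  BB@(3,1): attacks (4,2) (4,0) (2,2) (1,3) (0,4) (2,0)
  BR@(3,3): attacks (3,4) (3,2) (3,1) (4,3) (2,3) [ray(0,-1) blocked at (3,1); ray(-1,0) blocked at (2,3)]
B attacks (4,1): no

Answer: no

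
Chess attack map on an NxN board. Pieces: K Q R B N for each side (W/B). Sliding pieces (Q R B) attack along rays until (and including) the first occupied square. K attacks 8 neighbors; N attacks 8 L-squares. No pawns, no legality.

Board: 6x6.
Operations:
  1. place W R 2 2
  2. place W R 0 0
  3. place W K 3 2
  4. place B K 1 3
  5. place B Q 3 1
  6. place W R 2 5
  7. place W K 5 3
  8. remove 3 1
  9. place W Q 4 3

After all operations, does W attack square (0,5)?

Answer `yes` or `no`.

Op 1: place WR@(2,2)
Op 2: place WR@(0,0)
Op 3: place WK@(3,2)
Op 4: place BK@(1,3)
Op 5: place BQ@(3,1)
Op 6: place WR@(2,5)
Op 7: place WK@(5,3)
Op 8: remove (3,1)
Op 9: place WQ@(4,3)
Per-piece attacks for W:
  WR@(0,0): attacks (0,1) (0,2) (0,3) (0,4) (0,5) (1,0) (2,0) (3,0) (4,0) (5,0)
  WR@(2,2): attacks (2,3) (2,4) (2,5) (2,1) (2,0) (3,2) (1,2) (0,2) [ray(0,1) blocked at (2,5); ray(1,0) blocked at (3,2)]
  WR@(2,5): attacks (2,4) (2,3) (2,2) (3,5) (4,5) (5,5) (1,5) (0,5) [ray(0,-1) blocked at (2,2)]
  WK@(3,2): attacks (3,3) (3,1) (4,2) (2,2) (4,3) (4,1) (2,3) (2,1)
  WQ@(4,3): attacks (4,4) (4,5) (4,2) (4,1) (4,0) (5,3) (3,3) (2,3) (1,3) (5,4) (5,2) (3,4) (2,5) (3,2) [ray(1,0) blocked at (5,3); ray(-1,0) blocked at (1,3); ray(-1,1) blocked at (2,5); ray(-1,-1) blocked at (3,2)]
  WK@(5,3): attacks (5,4) (5,2) (4,3) (4,4) (4,2)
W attacks (0,5): yes

Answer: yes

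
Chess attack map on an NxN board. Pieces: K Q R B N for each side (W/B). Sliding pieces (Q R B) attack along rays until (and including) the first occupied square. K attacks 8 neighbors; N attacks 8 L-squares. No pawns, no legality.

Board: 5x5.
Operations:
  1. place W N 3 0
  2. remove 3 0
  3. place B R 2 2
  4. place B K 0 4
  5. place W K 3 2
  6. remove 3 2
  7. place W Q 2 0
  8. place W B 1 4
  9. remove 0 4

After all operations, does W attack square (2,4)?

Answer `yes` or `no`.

Op 1: place WN@(3,0)
Op 2: remove (3,0)
Op 3: place BR@(2,2)
Op 4: place BK@(0,4)
Op 5: place WK@(3,2)
Op 6: remove (3,2)
Op 7: place WQ@(2,0)
Op 8: place WB@(1,4)
Op 9: remove (0,4)
Per-piece attacks for W:
  WB@(1,4): attacks (2,3) (3,2) (4,1) (0,3)
  WQ@(2,0): attacks (2,1) (2,2) (3,0) (4,0) (1,0) (0,0) (3,1) (4,2) (1,1) (0,2) [ray(0,1) blocked at (2,2)]
W attacks (2,4): no

Answer: no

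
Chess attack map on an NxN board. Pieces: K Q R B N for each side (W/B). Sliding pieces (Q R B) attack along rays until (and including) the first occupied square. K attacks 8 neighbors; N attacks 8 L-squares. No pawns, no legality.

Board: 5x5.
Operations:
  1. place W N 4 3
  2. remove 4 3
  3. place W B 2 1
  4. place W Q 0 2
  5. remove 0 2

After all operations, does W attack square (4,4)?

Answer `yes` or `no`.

Op 1: place WN@(4,3)
Op 2: remove (4,3)
Op 3: place WB@(2,1)
Op 4: place WQ@(0,2)
Op 5: remove (0,2)
Per-piece attacks for W:
  WB@(2,1): attacks (3,2) (4,3) (3,0) (1,2) (0,3) (1,0)
W attacks (4,4): no

Answer: no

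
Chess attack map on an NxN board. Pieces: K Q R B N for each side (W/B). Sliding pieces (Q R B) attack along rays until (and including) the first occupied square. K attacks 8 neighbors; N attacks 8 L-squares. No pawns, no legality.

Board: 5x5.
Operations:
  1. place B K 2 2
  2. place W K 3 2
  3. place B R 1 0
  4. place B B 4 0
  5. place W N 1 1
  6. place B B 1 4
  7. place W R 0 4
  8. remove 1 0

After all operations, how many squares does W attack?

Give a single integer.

Op 1: place BK@(2,2)
Op 2: place WK@(3,2)
Op 3: place BR@(1,0)
Op 4: place BB@(4,0)
Op 5: place WN@(1,1)
Op 6: place BB@(1,4)
Op 7: place WR@(0,4)
Op 8: remove (1,0)
Per-piece attacks for W:
  WR@(0,4): attacks (0,3) (0,2) (0,1) (0,0) (1,4) [ray(1,0) blocked at (1,4)]
  WN@(1,1): attacks (2,3) (3,2) (0,3) (3,0)
  WK@(3,2): attacks (3,3) (3,1) (4,2) (2,2) (4,3) (4,1) (2,3) (2,1)
Union (15 distinct): (0,0) (0,1) (0,2) (0,3) (1,4) (2,1) (2,2) (2,3) (3,0) (3,1) (3,2) (3,3) (4,1) (4,2) (4,3)

Answer: 15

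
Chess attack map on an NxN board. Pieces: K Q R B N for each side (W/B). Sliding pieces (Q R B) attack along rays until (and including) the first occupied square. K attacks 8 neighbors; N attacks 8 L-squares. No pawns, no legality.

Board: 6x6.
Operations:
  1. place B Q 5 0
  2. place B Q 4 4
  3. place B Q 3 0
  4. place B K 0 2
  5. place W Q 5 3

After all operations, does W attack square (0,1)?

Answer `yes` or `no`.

Answer: no

Derivation:
Op 1: place BQ@(5,0)
Op 2: place BQ@(4,4)
Op 3: place BQ@(3,0)
Op 4: place BK@(0,2)
Op 5: place WQ@(5,3)
Per-piece attacks for W:
  WQ@(5,3): attacks (5,4) (5,5) (5,2) (5,1) (5,0) (4,3) (3,3) (2,3) (1,3) (0,3) (4,4) (4,2) (3,1) (2,0) [ray(0,-1) blocked at (5,0); ray(-1,1) blocked at (4,4)]
W attacks (0,1): no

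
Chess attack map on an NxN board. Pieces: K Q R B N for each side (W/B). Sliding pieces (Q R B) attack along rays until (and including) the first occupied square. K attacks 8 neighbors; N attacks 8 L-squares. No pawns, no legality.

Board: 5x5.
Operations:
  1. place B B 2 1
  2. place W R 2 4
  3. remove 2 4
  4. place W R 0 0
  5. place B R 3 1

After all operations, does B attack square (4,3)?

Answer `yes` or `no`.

Op 1: place BB@(2,1)
Op 2: place WR@(2,4)
Op 3: remove (2,4)
Op 4: place WR@(0,0)
Op 5: place BR@(3,1)
Per-piece attacks for B:
  BB@(2,1): attacks (3,2) (4,3) (3,0) (1,2) (0,3) (1,0)
  BR@(3,1): attacks (3,2) (3,3) (3,4) (3,0) (4,1) (2,1) [ray(-1,0) blocked at (2,1)]
B attacks (4,3): yes

Answer: yes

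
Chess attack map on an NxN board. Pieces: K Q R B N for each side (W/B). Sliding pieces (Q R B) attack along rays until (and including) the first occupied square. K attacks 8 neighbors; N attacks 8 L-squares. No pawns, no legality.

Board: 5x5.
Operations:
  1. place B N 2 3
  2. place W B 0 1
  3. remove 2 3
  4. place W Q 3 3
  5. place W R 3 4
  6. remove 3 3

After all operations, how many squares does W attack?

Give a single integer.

Answer: 12

Derivation:
Op 1: place BN@(2,3)
Op 2: place WB@(0,1)
Op 3: remove (2,3)
Op 4: place WQ@(3,3)
Op 5: place WR@(3,4)
Op 6: remove (3,3)
Per-piece attacks for W:
  WB@(0,1): attacks (1,2) (2,3) (3,4) (1,0) [ray(1,1) blocked at (3,4)]
  WR@(3,4): attacks (3,3) (3,2) (3,1) (3,0) (4,4) (2,4) (1,4) (0,4)
Union (12 distinct): (0,4) (1,0) (1,2) (1,4) (2,3) (2,4) (3,0) (3,1) (3,2) (3,3) (3,4) (4,4)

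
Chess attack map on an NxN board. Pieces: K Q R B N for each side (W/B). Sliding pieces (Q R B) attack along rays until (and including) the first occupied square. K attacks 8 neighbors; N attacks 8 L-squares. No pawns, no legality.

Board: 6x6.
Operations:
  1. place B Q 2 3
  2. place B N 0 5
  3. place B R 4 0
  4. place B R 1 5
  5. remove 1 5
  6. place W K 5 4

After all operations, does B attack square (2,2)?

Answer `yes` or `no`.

Op 1: place BQ@(2,3)
Op 2: place BN@(0,5)
Op 3: place BR@(4,0)
Op 4: place BR@(1,5)
Op 5: remove (1,5)
Op 6: place WK@(5,4)
Per-piece attacks for B:
  BN@(0,5): attacks (1,3) (2,4)
  BQ@(2,3): attacks (2,4) (2,5) (2,2) (2,1) (2,0) (3,3) (4,3) (5,3) (1,3) (0,3) (3,4) (4,5) (3,2) (4,1) (5,0) (1,4) (0,5) (1,2) (0,1) [ray(-1,1) blocked at (0,5)]
  BR@(4,0): attacks (4,1) (4,2) (4,3) (4,4) (4,5) (5,0) (3,0) (2,0) (1,0) (0,0)
B attacks (2,2): yes

Answer: yes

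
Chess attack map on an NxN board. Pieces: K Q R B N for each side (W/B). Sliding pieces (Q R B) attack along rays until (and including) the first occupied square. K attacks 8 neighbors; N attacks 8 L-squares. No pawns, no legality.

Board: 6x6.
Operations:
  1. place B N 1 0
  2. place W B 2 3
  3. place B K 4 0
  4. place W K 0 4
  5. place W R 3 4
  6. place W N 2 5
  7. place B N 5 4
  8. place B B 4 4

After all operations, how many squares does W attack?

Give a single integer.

Op 1: place BN@(1,0)
Op 2: place WB@(2,3)
Op 3: place BK@(4,0)
Op 4: place WK@(0,4)
Op 5: place WR@(3,4)
Op 6: place WN@(2,5)
Op 7: place BN@(5,4)
Op 8: place BB@(4,4)
Per-piece attacks for W:
  WK@(0,4): attacks (0,5) (0,3) (1,4) (1,5) (1,3)
  WB@(2,3): attacks (3,4) (3,2) (4,1) (5,0) (1,4) (0,5) (1,2) (0,1) [ray(1,1) blocked at (3,4)]
  WN@(2,5): attacks (3,3) (4,4) (1,3) (0,4)
  WR@(3,4): attacks (3,5) (3,3) (3,2) (3,1) (3,0) (4,4) (2,4) (1,4) (0,4) [ray(1,0) blocked at (4,4); ray(-1,0) blocked at (0,4)]
Union (18 distinct): (0,1) (0,3) (0,4) (0,5) (1,2) (1,3) (1,4) (1,5) (2,4) (3,0) (3,1) (3,2) (3,3) (3,4) (3,5) (4,1) (4,4) (5,0)

Answer: 18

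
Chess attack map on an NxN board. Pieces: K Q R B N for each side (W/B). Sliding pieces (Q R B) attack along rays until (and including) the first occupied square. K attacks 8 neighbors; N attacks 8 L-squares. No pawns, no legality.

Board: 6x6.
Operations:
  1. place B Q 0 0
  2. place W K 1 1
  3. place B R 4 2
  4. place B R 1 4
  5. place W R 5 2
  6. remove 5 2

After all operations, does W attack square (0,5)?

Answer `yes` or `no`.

Op 1: place BQ@(0,0)
Op 2: place WK@(1,1)
Op 3: place BR@(4,2)
Op 4: place BR@(1,4)
Op 5: place WR@(5,2)
Op 6: remove (5,2)
Per-piece attacks for W:
  WK@(1,1): attacks (1,2) (1,0) (2,1) (0,1) (2,2) (2,0) (0,2) (0,0)
W attacks (0,5): no

Answer: no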